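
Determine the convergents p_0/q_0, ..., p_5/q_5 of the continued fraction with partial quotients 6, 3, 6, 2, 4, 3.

Using the convergent recurrence p_i = a_i*p_{i-1} + p_{i-2}, q_i = a_i*q_{i-1} + q_{i-2} with p_{-2}=0, p_{-1}=1, q_{-2}=1, q_{-1}=0:
  i=0: a_0=6, p_0 = 6*1 + 0 = 6, q_0 = 6*0 + 1 = 1.
  i=1: a_1=3, p_1 = 3*6 + 1 = 19, q_1 = 3*1 + 0 = 3.
  i=2: a_2=6, p_2 = 6*19 + 6 = 120, q_2 = 6*3 + 1 = 19.
  i=3: a_3=2, p_3 = 2*120 + 19 = 259, q_3 = 2*19 + 3 = 41.
  i=4: a_4=4, p_4 = 4*259 + 120 = 1156, q_4 = 4*41 + 19 = 183.
  i=5: a_5=3, p_5 = 3*1156 + 259 = 3727, q_5 = 3*183 + 41 = 590.

6/1, 19/3, 120/19, 259/41, 1156/183, 3727/590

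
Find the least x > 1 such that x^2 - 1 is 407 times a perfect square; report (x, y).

First expand sqrt(407) as a continued fraction. With x_i = (sqrt(407) + m_i)/d_i and (m_0, d_0) = (0, 1): a_0 = floor(sqrt(407)) = 20, since 20^2 = 400 <= 407 < 441 = 21^2.
Iterate m_{i+1} = d_i*a_i - m_i, d_{i+1} = (407 - m_{i+1}^2)/d_i, a_{i+1} = floor((a_0 + m_{i+1})/d_{i+1}):
  m_1 = 1*20 - 0 = 20, d_1 = (407 - 20^2)/1 = 7/1 = 7, a_1 = floor((20 + 20)/7) = 5.
  m_2 = 7*5 - 20 = 15, d_2 = (407 - 15^2)/7 = 182/7 = 26, a_2 = floor((20 + 15)/26) = 1.
  m_3 = 26*1 - 15 = 11, d_3 = (407 - 11^2)/26 = 286/26 = 11, a_3 = floor((20 + 11)/11) = 2.
  m_4 = 11*2 - 11 = 11, d_4 = (407 - 11^2)/11 = 286/11 = 26, a_4 = floor((20 + 11)/26) = 1.
  m_5 = 26*1 - 11 = 15, d_5 = (407 - 15^2)/26 = 182/26 = 7, a_5 = floor((20 + 15)/7) = 5.
  m_6 = 7*5 - 15 = 20, d_6 = (407 - 20^2)/7 = 7/7 = 1, a_6 = floor((20 + 20)/1) = 40.
  m_7 = 1*40 - 20 = 20, d_7 = (407 - 20^2)/1 = 7/1 = 7: (m_7, d_7) = (m_1, d_1) = (20, 7), so from here the quotients repeat a_1, ..., a_6; the period length is 6.
So sqrt(407) = [20; (5, 1, 2, 1, 5, 40)] with period length k = 6.
k is even, so the fundamental solution of x^2 - 407y^2 = 1 is (p_{k-1}, q_{k-1}) = (p_5, q_5); compute convergents through index 5.
Convergents (p_i = a_i*p_{i-1} + p_{i-2}, q_i = a_i*q_{i-1} + q_{i-2} with p_{-2}=0, p_{-1}=1, q_{-2}=1, q_{-1}=0):
  i=0: a_0=20, p_0 = 20*1 + 0 = 20, q_0 = 20*0 + 1 = 1.
  i=1: a_1=5, p_1 = 5*20 + 1 = 101, q_1 = 5*1 + 0 = 5.
  i=2: a_2=1, p_2 = 1*101 + 20 = 121, q_2 = 1*5 + 1 = 6.
  i=3: a_3=2, p_3 = 2*121 + 101 = 343, q_3 = 2*6 + 5 = 17.
  i=4: a_4=1, p_4 = 1*343 + 121 = 464, q_4 = 1*17 + 6 = 23.
  i=5: a_5=5, p_5 = 5*464 + 343 = 2663, q_5 = 5*23 + 17 = 132.
Check: 2663^2 - 407*132^2 = 7091569 - 7091568 = 1, so (x, y) = (2663, 132) solves the equation, and by the theorem it is the least positive solution.

(x, y) = (2663, 132)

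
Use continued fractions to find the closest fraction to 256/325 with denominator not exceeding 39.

26/33

Expand x = 256/325 as a continued fraction with the Euclidean algorithm:
  256 = 0*325 + 256, so a_0 = 0.
  325 = 1*256 + 69, so a_1 = 1.
  256 = 3*69 + 49, so a_2 = 3.
  69 = 1*49 + 20, so a_3 = 1.
  49 = 2*20 + 9, so a_4 = 2.
  20 = 2*9 + 2, so a_5 = 2.
  9 = 4*2 + 1, so a_6 = 4.
  2 = 2*1 + 0, so a_7 = 2.
so x = [0; 1, 3, 1, 2, 2, 4, 2].
Convergents (p_i = a_i*p_{i-1} + p_{i-2}, q_i = a_i*q_{i-1} + q_{i-2} with p_{-2}=0, p_{-1}=1, q_{-2}=1, q_{-1}=0), until the denominator exceeds 39:
  i=0: a_0=0, p_0 = 0*1 + 0 = 0, q_0 = 0*0 + 1 = 1.
  i=1: a_1=1, p_1 = 1*0 + 1 = 1, q_1 = 1*1 + 0 = 1.
  i=2: a_2=3, p_2 = 3*1 + 0 = 3, q_2 = 3*1 + 1 = 4.
  i=3: a_3=1, p_3 = 1*3 + 1 = 4, q_3 = 1*4 + 1 = 5.
  i=4: a_4=2, p_4 = 2*4 + 3 = 11, q_4 = 2*5 + 4 = 14.
  i=5: a_5=2, p_5 = 2*11 + 4 = 26, q_5 = 2*14 + 5 = 33.
  i=6: a_6=4, p_6 = 4*26 + 11 = 115, q_6 = 4*33 + 14 = 146.
q_6 = 146 > 39, so the last convergent with denominator <= 39 is p_5/q_5 = 26/33.
The closest fraction with denominator <= 39 is either p_5/q_5 or the intermediate fraction (k*p_5 + p_4)/(k*q_5 + q_4) with the largest k >= 1 whose denominator stays <= 39; these approach x as k grows, and every other convergent or intermediate fraction in range is farther away.
Largest k: floor((39 - q_4)/q_5) = floor((39 - 14)/33) = 0.
Since k = 0, no intermediate fraction beyond p_5/q_5 has denominator <= 39, so the convergent 26/33 is the closest (its error is |256*33 - 26*325|/(325*33) = 2/10725).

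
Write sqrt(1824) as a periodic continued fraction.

Write x_i = (sqrt(1824) + m_i)/d_i with (m_0, d_0) = (0, 1). a_0 = floor(sqrt(1824)) = 42, since 42^2 = 1764 <= 1824 < 1849 = 43^2.
Iterate m_{i+1} = d_i*a_i - m_i, d_{i+1} = (1824 - m_{i+1}^2)/d_i, a_{i+1} = floor((a_0 + m_{i+1})/d_{i+1}):
  m_1 = 1*42 - 0 = 42, d_1 = (1824 - 42^2)/1 = 60/1 = 60, a_1 = floor((42 + 42)/60) = 1.
  m_2 = 60*1 - 42 = 18, d_2 = (1824 - 18^2)/60 = 1500/60 = 25, a_2 = floor((42 + 18)/25) = 2.
  m_3 = 25*2 - 18 = 32, d_3 = (1824 - 32^2)/25 = 800/25 = 32, a_3 = floor((42 + 32)/32) = 2.
  m_4 = 32*2 - 32 = 32, d_4 = (1824 - 32^2)/32 = 800/32 = 25, a_4 = floor((42 + 32)/25) = 2.
  m_5 = 25*2 - 32 = 18, d_5 = (1824 - 18^2)/25 = 1500/25 = 60, a_5 = floor((42 + 18)/60) = 1.
  m_6 = 60*1 - 18 = 42, d_6 = (1824 - 42^2)/60 = 60/60 = 1, a_6 = floor((42 + 42)/1) = 84.
  m_7 = 1*84 - 42 = 42, d_7 = (1824 - 42^2)/1 = 60/1 = 60: (m_7, d_7) = (m_1, d_1) = (42, 60), so from here the quotients repeat a_1, ..., a_6; the period length is 6.
Hence the expansion of sqrt(1824) is a_0 = 42 followed by the repeating block 1, 2, 2, 2, 1, 84 (period 6).

[42; (1, 2, 2, 2, 1, 84)]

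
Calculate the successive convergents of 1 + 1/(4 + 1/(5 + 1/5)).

Using the convergent recurrence p_i = a_i*p_{i-1} + p_{i-2}, q_i = a_i*q_{i-1} + q_{i-2} with p_{-2}=0, p_{-1}=1, q_{-2}=1, q_{-1}=0:
  i=0: a_0=1, p_0 = 1*1 + 0 = 1, q_0 = 1*0 + 1 = 1.
  i=1: a_1=4, p_1 = 4*1 + 1 = 5, q_1 = 4*1 + 0 = 4.
  i=2: a_2=5, p_2 = 5*5 + 1 = 26, q_2 = 5*4 + 1 = 21.
  i=3: a_3=5, p_3 = 5*26 + 5 = 135, q_3 = 5*21 + 4 = 109.

1/1, 5/4, 26/21, 135/109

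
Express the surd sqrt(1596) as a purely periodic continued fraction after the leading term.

Write x_i = (sqrt(1596) + m_i)/d_i with (m_0, d_0) = (0, 1). a_0 = floor(sqrt(1596)) = 39, since 39^2 = 1521 <= 1596 < 1600 = 40^2.
Iterate m_{i+1} = d_i*a_i - m_i, d_{i+1} = (1596 - m_{i+1}^2)/d_i, a_{i+1} = floor((a_0 + m_{i+1})/d_{i+1}):
  m_1 = 1*39 - 0 = 39, d_1 = (1596 - 39^2)/1 = 75/1 = 75, a_1 = floor((39 + 39)/75) = 1.
  m_2 = 75*1 - 39 = 36, d_2 = (1596 - 36^2)/75 = 300/75 = 4, a_2 = floor((39 + 36)/4) = 18.
  m_3 = 4*18 - 36 = 36, d_3 = (1596 - 36^2)/4 = 300/4 = 75, a_3 = floor((39 + 36)/75) = 1.
  m_4 = 75*1 - 36 = 39, d_4 = (1596 - 39^2)/75 = 75/75 = 1, a_4 = floor((39 + 39)/1) = 78.
  m_5 = 1*78 - 39 = 39, d_5 = (1596 - 39^2)/1 = 75/1 = 75: (m_5, d_5) = (m_1, d_1) = (39, 75), so from here the quotients repeat a_1, ..., a_4; the period length is 4.
Hence the expansion of sqrt(1596) is a_0 = 39 followed by the repeating block 1, 18, 1, 78 (period 4).

[39; (1, 18, 1, 78)]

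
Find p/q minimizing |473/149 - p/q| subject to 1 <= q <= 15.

Expand x = 473/149 as a continued fraction with the Euclidean algorithm:
  473 = 3*149 + 26, so a_0 = 3.
  149 = 5*26 + 19, so a_1 = 5.
  26 = 1*19 + 7, so a_2 = 1.
  19 = 2*7 + 5, so a_3 = 2.
  7 = 1*5 + 2, so a_4 = 1.
  5 = 2*2 + 1, so a_5 = 2.
  2 = 2*1 + 0, so a_6 = 2.
so x = [3; 5, 1, 2, 1, 2, 2].
Convergents (p_i = a_i*p_{i-1} + p_{i-2}, q_i = a_i*q_{i-1} + q_{i-2} with p_{-2}=0, p_{-1}=1, q_{-2}=1, q_{-1}=0), until the denominator exceeds 15:
  i=0: a_0=3, p_0 = 3*1 + 0 = 3, q_0 = 3*0 + 1 = 1.
  i=1: a_1=5, p_1 = 5*3 + 1 = 16, q_1 = 5*1 + 0 = 5.
  i=2: a_2=1, p_2 = 1*16 + 3 = 19, q_2 = 1*5 + 1 = 6.
  i=3: a_3=2, p_3 = 2*19 + 16 = 54, q_3 = 2*6 + 5 = 17.
q_3 = 17 > 15, so the last convergent with denominator <= 15 is p_2/q_2 = 19/6.
The closest fraction with denominator <= 15 is either p_2/q_2 or the intermediate fraction (k*p_2 + p_1)/(k*q_2 + q_1) with the largest k >= 1 whose denominator stays <= 15; these approach x as k grows, and every other convergent or intermediate fraction in range is farther away.
Largest k: floor((15 - q_1)/q_2) = floor((15 - 5)/6) = 1.
That gives (1*19 + 16)/(1*6 + 5) = 35/11.
Compare the errors: |x - 19/6| = |473*6 - 19*149|/(149*6) = 7/894, and |x - 35/11| = |473*11 - 35*149|/(149*11) = 12/1639.
Cross-multiplying, 12*894 = 10728 < 11473 = 7*1639, so 12/1639 is smaller: the intermediate fraction 35/11 is closer to x than 19/6.

35/11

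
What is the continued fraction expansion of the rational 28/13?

[2; 6, 2]

Run the Euclidean algorithm on 28 and 13; the successive quotients are the partial quotients a_0, a_1, ... (each step inverts the fractional part left over by the previous one):
  28 = 2*13 + 2, so a_0 = 2.
  13 = 6*2 + 1, so a_1 = 6.
  2 = 2*1 + 0, so a_2 = 2.
The remainder reaches 0 after 3 divisions, so the expansion has 3 partial quotients, read off in order.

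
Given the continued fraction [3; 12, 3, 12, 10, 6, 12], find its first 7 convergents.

Using the convergent recurrence p_i = a_i*p_{i-1} + p_{i-2}, q_i = a_i*q_{i-1} + q_{i-2} with p_{-2}=0, p_{-1}=1, q_{-2}=1, q_{-1}=0:
  i=0: a_0=3, p_0 = 3*1 + 0 = 3, q_0 = 3*0 + 1 = 1.
  i=1: a_1=12, p_1 = 12*3 + 1 = 37, q_1 = 12*1 + 0 = 12.
  i=2: a_2=3, p_2 = 3*37 + 3 = 114, q_2 = 3*12 + 1 = 37.
  i=3: a_3=12, p_3 = 12*114 + 37 = 1405, q_3 = 12*37 + 12 = 456.
  i=4: a_4=10, p_4 = 10*1405 + 114 = 14164, q_4 = 10*456 + 37 = 4597.
  i=5: a_5=6, p_5 = 6*14164 + 1405 = 86389, q_5 = 6*4597 + 456 = 28038.
  i=6: a_6=12, p_6 = 12*86389 + 14164 = 1050832, q_6 = 12*28038 + 4597 = 341053.

3/1, 37/12, 114/37, 1405/456, 14164/4597, 86389/28038, 1050832/341053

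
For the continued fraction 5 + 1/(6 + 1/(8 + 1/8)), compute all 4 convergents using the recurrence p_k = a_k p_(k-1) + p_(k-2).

5/1, 31/6, 253/49, 2055/398

Using the convergent recurrence p_i = a_i*p_{i-1} + p_{i-2}, q_i = a_i*q_{i-1} + q_{i-2} with p_{-2}=0, p_{-1}=1, q_{-2}=1, q_{-1}=0:
  i=0: a_0=5, p_0 = 5*1 + 0 = 5, q_0 = 5*0 + 1 = 1.
  i=1: a_1=6, p_1 = 6*5 + 1 = 31, q_1 = 6*1 + 0 = 6.
  i=2: a_2=8, p_2 = 8*31 + 5 = 253, q_2 = 8*6 + 1 = 49.
  i=3: a_3=8, p_3 = 8*253 + 31 = 2055, q_3 = 8*49 + 6 = 398.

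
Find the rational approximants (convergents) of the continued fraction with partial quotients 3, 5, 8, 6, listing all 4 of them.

Using the convergent recurrence p_i = a_i*p_{i-1} + p_{i-2}, q_i = a_i*q_{i-1} + q_{i-2} with p_{-2}=0, p_{-1}=1, q_{-2}=1, q_{-1}=0:
  i=0: a_0=3, p_0 = 3*1 + 0 = 3, q_0 = 3*0 + 1 = 1.
  i=1: a_1=5, p_1 = 5*3 + 1 = 16, q_1 = 5*1 + 0 = 5.
  i=2: a_2=8, p_2 = 8*16 + 3 = 131, q_2 = 8*5 + 1 = 41.
  i=3: a_3=6, p_3 = 6*131 + 16 = 802, q_3 = 6*41 + 5 = 251.

3/1, 16/5, 131/41, 802/251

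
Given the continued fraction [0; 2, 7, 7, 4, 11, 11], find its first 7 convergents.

0/1, 1/2, 7/15, 50/107, 207/443, 2327/4980, 25804/55223

Using the convergent recurrence p_i = a_i*p_{i-1} + p_{i-2}, q_i = a_i*q_{i-1} + q_{i-2} with p_{-2}=0, p_{-1}=1, q_{-2}=1, q_{-1}=0:
  i=0: a_0=0, p_0 = 0*1 + 0 = 0, q_0 = 0*0 + 1 = 1.
  i=1: a_1=2, p_1 = 2*0 + 1 = 1, q_1 = 2*1 + 0 = 2.
  i=2: a_2=7, p_2 = 7*1 + 0 = 7, q_2 = 7*2 + 1 = 15.
  i=3: a_3=7, p_3 = 7*7 + 1 = 50, q_3 = 7*15 + 2 = 107.
  i=4: a_4=4, p_4 = 4*50 + 7 = 207, q_4 = 4*107 + 15 = 443.
  i=5: a_5=11, p_5 = 11*207 + 50 = 2327, q_5 = 11*443 + 107 = 4980.
  i=6: a_6=11, p_6 = 11*2327 + 207 = 25804, q_6 = 11*4980 + 443 = 55223.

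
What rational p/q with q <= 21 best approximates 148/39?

19/5

Expand x = 148/39 as a continued fraction with the Euclidean algorithm:
  148 = 3*39 + 31, so a_0 = 3.
  39 = 1*31 + 8, so a_1 = 1.
  31 = 3*8 + 7, so a_2 = 3.
  8 = 1*7 + 1, so a_3 = 1.
  7 = 7*1 + 0, so a_4 = 7.
so x = [3; 1, 3, 1, 7].
Convergents (p_i = a_i*p_{i-1} + p_{i-2}, q_i = a_i*q_{i-1} + q_{i-2} with p_{-2}=0, p_{-1}=1, q_{-2}=1, q_{-1}=0), until the denominator exceeds 21:
  i=0: a_0=3, p_0 = 3*1 + 0 = 3, q_0 = 3*0 + 1 = 1.
  i=1: a_1=1, p_1 = 1*3 + 1 = 4, q_1 = 1*1 + 0 = 1.
  i=2: a_2=3, p_2 = 3*4 + 3 = 15, q_2 = 3*1 + 1 = 4.
  i=3: a_3=1, p_3 = 1*15 + 4 = 19, q_3 = 1*4 + 1 = 5.
  i=4: a_4=7, p_4 = 7*19 + 15 = 148, q_4 = 7*5 + 4 = 39.
q_4 = 39 > 21, so the last convergent with denominator <= 21 is p_3/q_3 = 19/5.
The closest fraction with denominator <= 21 is either p_3/q_3 or the intermediate fraction (k*p_3 + p_2)/(k*q_3 + q_2) with the largest k >= 1 whose denominator stays <= 21; these approach x as k grows, and every other convergent or intermediate fraction in range is farther away.
Largest k: floor((21 - q_2)/q_3) = floor((21 - 4)/5) = 3.
That gives (3*19 + 15)/(3*5 + 4) = 72/19.
Compare the errors: |x - 19/5| = |148*5 - 19*39|/(39*5) = 1/195, and |x - 72/19| = |148*19 - 72*39|/(39*19) = 4/741.
Cross-multiplying, 1*741 = 741 < 780 = 4*195, so 1/195 is smaller: the convergent 19/5 is closer to x than 72/19.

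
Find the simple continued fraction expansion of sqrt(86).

Write x_i = (sqrt(86) + m_i)/d_i with (m_0, d_0) = (0, 1). a_0 = floor(sqrt(86)) = 9, since 9^2 = 81 <= 86 < 100 = 10^2.
Iterate m_{i+1} = d_i*a_i - m_i, d_{i+1} = (86 - m_{i+1}^2)/d_i, a_{i+1} = floor((a_0 + m_{i+1})/d_{i+1}):
  m_1 = 1*9 - 0 = 9, d_1 = (86 - 9^2)/1 = 5/1 = 5, a_1 = floor((9 + 9)/5) = 3.
  m_2 = 5*3 - 9 = 6, d_2 = (86 - 6^2)/5 = 50/5 = 10, a_2 = floor((9 + 6)/10) = 1.
  m_3 = 10*1 - 6 = 4, d_3 = (86 - 4^2)/10 = 70/10 = 7, a_3 = floor((9 + 4)/7) = 1.
  m_4 = 7*1 - 4 = 3, d_4 = (86 - 3^2)/7 = 77/7 = 11, a_4 = floor((9 + 3)/11) = 1.
  m_5 = 11*1 - 3 = 8, d_5 = (86 - 8^2)/11 = 22/11 = 2, a_5 = floor((9 + 8)/2) = 8.
  m_6 = 2*8 - 8 = 8, d_6 = (86 - 8^2)/2 = 22/2 = 11, a_6 = floor((9 + 8)/11) = 1.
  m_7 = 11*1 - 8 = 3, d_7 = (86 - 3^2)/11 = 77/11 = 7, a_7 = floor((9 + 3)/7) = 1.
  m_8 = 7*1 - 3 = 4, d_8 = (86 - 4^2)/7 = 70/7 = 10, a_8 = floor((9 + 4)/10) = 1.
  m_9 = 10*1 - 4 = 6, d_9 = (86 - 6^2)/10 = 50/10 = 5, a_9 = floor((9 + 6)/5) = 3.
  m_10 = 5*3 - 6 = 9, d_10 = (86 - 9^2)/5 = 5/5 = 1, a_10 = floor((9 + 9)/1) = 18.
  m_11 = 1*18 - 9 = 9, d_11 = (86 - 9^2)/1 = 5/1 = 5: (m_11, d_11) = (m_1, d_1) = (9, 5), so from here the quotients repeat a_1, ..., a_10; the period length is 10.
Hence the expansion of sqrt(86) is a_0 = 9 followed by the repeating block 3, 1, 1, 1, 8, 1, 1, 1, 3, 18 (period 10).

[9; (3, 1, 1, 1, 8, 1, 1, 1, 3, 18)]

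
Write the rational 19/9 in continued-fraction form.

[2; 9]

Run the Euclidean algorithm on 19 and 9; the successive quotients are the partial quotients a_0, a_1, ... (each step inverts the fractional part left over by the previous one):
  19 = 2*9 + 1, so a_0 = 2.
  9 = 9*1 + 0, so a_1 = 9.
The remainder reaches 0 after 2 divisions, so the expansion has 2 partial quotients, read off in order.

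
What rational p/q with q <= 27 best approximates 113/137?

19/23

Expand x = 113/137 as a continued fraction with the Euclidean algorithm:
  113 = 0*137 + 113, so a_0 = 0.
  137 = 1*113 + 24, so a_1 = 1.
  113 = 4*24 + 17, so a_2 = 4.
  24 = 1*17 + 7, so a_3 = 1.
  17 = 2*7 + 3, so a_4 = 2.
  7 = 2*3 + 1, so a_5 = 2.
  3 = 3*1 + 0, so a_6 = 3.
so x = [0; 1, 4, 1, 2, 2, 3].
Convergents (p_i = a_i*p_{i-1} + p_{i-2}, q_i = a_i*q_{i-1} + q_{i-2} with p_{-2}=0, p_{-1}=1, q_{-2}=1, q_{-1}=0), until the denominator exceeds 27:
  i=0: a_0=0, p_0 = 0*1 + 0 = 0, q_0 = 0*0 + 1 = 1.
  i=1: a_1=1, p_1 = 1*0 + 1 = 1, q_1 = 1*1 + 0 = 1.
  i=2: a_2=4, p_2 = 4*1 + 0 = 4, q_2 = 4*1 + 1 = 5.
  i=3: a_3=1, p_3 = 1*4 + 1 = 5, q_3 = 1*5 + 1 = 6.
  i=4: a_4=2, p_4 = 2*5 + 4 = 14, q_4 = 2*6 + 5 = 17.
  i=5: a_5=2, p_5 = 2*14 + 5 = 33, q_5 = 2*17 + 6 = 40.
q_5 = 40 > 27, so the last convergent with denominator <= 27 is p_4/q_4 = 14/17.
The closest fraction with denominator <= 27 is either p_4/q_4 or the intermediate fraction (k*p_4 + p_3)/(k*q_4 + q_3) with the largest k >= 1 whose denominator stays <= 27; these approach x as k grows, and every other convergent or intermediate fraction in range is farther away.
Largest k: floor((27 - q_3)/q_4) = floor((27 - 6)/17) = 1.
That gives (1*14 + 5)/(1*17 + 6) = 19/23.
Compare the errors: |x - 14/17| = |113*17 - 14*137|/(137*17) = 3/2329, and |x - 19/23| = |113*23 - 19*137|/(137*23) = 4/3151.
Cross-multiplying, 4*2329 = 9316 < 9453 = 3*3151, so 4/3151 is smaller: the intermediate fraction 19/23 is closer to x than 14/17.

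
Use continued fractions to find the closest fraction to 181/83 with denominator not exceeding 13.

Expand x = 181/83 as a continued fraction with the Euclidean algorithm:
  181 = 2*83 + 15, so a_0 = 2.
  83 = 5*15 + 8, so a_1 = 5.
  15 = 1*8 + 7, so a_2 = 1.
  8 = 1*7 + 1, so a_3 = 1.
  7 = 7*1 + 0, so a_4 = 7.
so x = [2; 5, 1, 1, 7].
Convergents (p_i = a_i*p_{i-1} + p_{i-2}, q_i = a_i*q_{i-1} + q_{i-2} with p_{-2}=0, p_{-1}=1, q_{-2}=1, q_{-1}=0), until the denominator exceeds 13:
  i=0: a_0=2, p_0 = 2*1 + 0 = 2, q_0 = 2*0 + 1 = 1.
  i=1: a_1=5, p_1 = 5*2 + 1 = 11, q_1 = 5*1 + 0 = 5.
  i=2: a_2=1, p_2 = 1*11 + 2 = 13, q_2 = 1*5 + 1 = 6.
  i=3: a_3=1, p_3 = 1*13 + 11 = 24, q_3 = 1*6 + 5 = 11.
  i=4: a_4=7, p_4 = 7*24 + 13 = 181, q_4 = 7*11 + 6 = 83.
q_4 = 83 > 13, so the last convergent with denominator <= 13 is p_3/q_3 = 24/11.
The closest fraction with denominator <= 13 is either p_3/q_3 or the intermediate fraction (k*p_3 + p_2)/(k*q_3 + q_2) with the largest k >= 1 whose denominator stays <= 13; these approach x as k grows, and every other convergent or intermediate fraction in range is farther away.
Largest k: floor((13 - q_2)/q_3) = floor((13 - 6)/11) = 0.
Since k = 0, no intermediate fraction beyond p_3/q_3 has denominator <= 13, so the convergent 24/11 is the closest (its error is |181*11 - 24*83|/(83*11) = 1/913).

24/11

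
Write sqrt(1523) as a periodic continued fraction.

Write x_i = (sqrt(1523) + m_i)/d_i with (m_0, d_0) = (0, 1). a_0 = floor(sqrt(1523)) = 39, since 39^2 = 1521 <= 1523 < 1600 = 40^2.
Iterate m_{i+1} = d_i*a_i - m_i, d_{i+1} = (1523 - m_{i+1}^2)/d_i, a_{i+1} = floor((a_0 + m_{i+1})/d_{i+1}):
  m_1 = 1*39 - 0 = 39, d_1 = (1523 - 39^2)/1 = 2/1 = 2, a_1 = floor((39 + 39)/2) = 39.
  m_2 = 2*39 - 39 = 39, d_2 = (1523 - 39^2)/2 = 2/2 = 1, a_2 = floor((39 + 39)/1) = 78.
  m_3 = 1*78 - 39 = 39, d_3 = (1523 - 39^2)/1 = 2/1 = 2: (m_3, d_3) = (m_1, d_1) = (39, 2), so from here the quotients repeat a_1, a_2; the period length is 2.
Hence the expansion of sqrt(1523) is a_0 = 39 followed by the repeating block 39, 78 (period 2).

[39; (39, 78)]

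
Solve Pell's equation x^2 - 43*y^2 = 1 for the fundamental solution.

First expand sqrt(43) as a continued fraction. With x_i = (sqrt(43) + m_i)/d_i and (m_0, d_0) = (0, 1): a_0 = floor(sqrt(43)) = 6, since 6^2 = 36 <= 43 < 49 = 7^2.
Iterate m_{i+1} = d_i*a_i - m_i, d_{i+1} = (43 - m_{i+1}^2)/d_i, a_{i+1} = floor((a_0 + m_{i+1})/d_{i+1}):
  m_1 = 1*6 - 0 = 6, d_1 = (43 - 6^2)/1 = 7/1 = 7, a_1 = floor((6 + 6)/7) = 1.
  m_2 = 7*1 - 6 = 1, d_2 = (43 - 1^2)/7 = 42/7 = 6, a_2 = floor((6 + 1)/6) = 1.
  m_3 = 6*1 - 1 = 5, d_3 = (43 - 5^2)/6 = 18/6 = 3, a_3 = floor((6 + 5)/3) = 3.
  m_4 = 3*3 - 5 = 4, d_4 = (43 - 4^2)/3 = 27/3 = 9, a_4 = floor((6 + 4)/9) = 1.
  m_5 = 9*1 - 4 = 5, d_5 = (43 - 5^2)/9 = 18/9 = 2, a_5 = floor((6 + 5)/2) = 5.
  m_6 = 2*5 - 5 = 5, d_6 = (43 - 5^2)/2 = 18/2 = 9, a_6 = floor((6 + 5)/9) = 1.
  m_7 = 9*1 - 5 = 4, d_7 = (43 - 4^2)/9 = 27/9 = 3, a_7 = floor((6 + 4)/3) = 3.
  m_8 = 3*3 - 4 = 5, d_8 = (43 - 5^2)/3 = 18/3 = 6, a_8 = floor((6 + 5)/6) = 1.
  m_9 = 6*1 - 5 = 1, d_9 = (43 - 1^2)/6 = 42/6 = 7, a_9 = floor((6 + 1)/7) = 1.
  m_10 = 7*1 - 1 = 6, d_10 = (43 - 6^2)/7 = 7/7 = 1, a_10 = floor((6 + 6)/1) = 12.
  m_11 = 1*12 - 6 = 6, d_11 = (43 - 6^2)/1 = 7/1 = 7: (m_11, d_11) = (m_1, d_1) = (6, 7), so from here the quotients repeat a_1, ..., a_10; the period length is 10.
So sqrt(43) = [6; (1, 1, 3, 1, 5, 1, 3, 1, 1, 12)] with period length k = 10.
k is even, so the fundamental solution of x^2 - 43y^2 = 1 is (p_{k-1}, q_{k-1}) = (p_9, q_9); compute convergents through index 9.
Convergents (p_i = a_i*p_{i-1} + p_{i-2}, q_i = a_i*q_{i-1} + q_{i-2} with p_{-2}=0, p_{-1}=1, q_{-2}=1, q_{-1}=0):
  i=0: a_0=6, p_0 = 6*1 + 0 = 6, q_0 = 6*0 + 1 = 1.
  i=1: a_1=1, p_1 = 1*6 + 1 = 7, q_1 = 1*1 + 0 = 1.
  i=2: a_2=1, p_2 = 1*7 + 6 = 13, q_2 = 1*1 + 1 = 2.
  i=3: a_3=3, p_3 = 3*13 + 7 = 46, q_3 = 3*2 + 1 = 7.
  i=4: a_4=1, p_4 = 1*46 + 13 = 59, q_4 = 1*7 + 2 = 9.
  i=5: a_5=5, p_5 = 5*59 + 46 = 341, q_5 = 5*9 + 7 = 52.
  i=6: a_6=1, p_6 = 1*341 + 59 = 400, q_6 = 1*52 + 9 = 61.
  i=7: a_7=3, p_7 = 3*400 + 341 = 1541, q_7 = 3*61 + 52 = 235.
  i=8: a_8=1, p_8 = 1*1541 + 400 = 1941, q_8 = 1*235 + 61 = 296.
  i=9: a_9=1, p_9 = 1*1941 + 1541 = 3482, q_9 = 1*296 + 235 = 531.
Check: 3482^2 - 43*531^2 = 12124324 - 12124323 = 1, so (x, y) = (3482, 531) solves the equation, and by the theorem it is the least positive solution.

(x, y) = (3482, 531)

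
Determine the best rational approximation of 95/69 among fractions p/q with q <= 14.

11/8

Expand x = 95/69 as a continued fraction with the Euclidean algorithm:
  95 = 1*69 + 26, so a_0 = 1.
  69 = 2*26 + 17, so a_1 = 2.
  26 = 1*17 + 9, so a_2 = 1.
  17 = 1*9 + 8, so a_3 = 1.
  9 = 1*8 + 1, so a_4 = 1.
  8 = 8*1 + 0, so a_5 = 8.
so x = [1; 2, 1, 1, 1, 8].
Convergents (p_i = a_i*p_{i-1} + p_{i-2}, q_i = a_i*q_{i-1} + q_{i-2} with p_{-2}=0, p_{-1}=1, q_{-2}=1, q_{-1}=0), until the denominator exceeds 14:
  i=0: a_0=1, p_0 = 1*1 + 0 = 1, q_0 = 1*0 + 1 = 1.
  i=1: a_1=2, p_1 = 2*1 + 1 = 3, q_1 = 2*1 + 0 = 2.
  i=2: a_2=1, p_2 = 1*3 + 1 = 4, q_2 = 1*2 + 1 = 3.
  i=3: a_3=1, p_3 = 1*4 + 3 = 7, q_3 = 1*3 + 2 = 5.
  i=4: a_4=1, p_4 = 1*7 + 4 = 11, q_4 = 1*5 + 3 = 8.
  i=5: a_5=8, p_5 = 8*11 + 7 = 95, q_5 = 8*8 + 5 = 69.
q_5 = 69 > 14, so the last convergent with denominator <= 14 is p_4/q_4 = 11/8.
The closest fraction with denominator <= 14 is either p_4/q_4 or the intermediate fraction (k*p_4 + p_3)/(k*q_4 + q_3) with the largest k >= 1 whose denominator stays <= 14; these approach x as k grows, and every other convergent or intermediate fraction in range is farther away.
Largest k: floor((14 - q_3)/q_4) = floor((14 - 5)/8) = 1.
That gives (1*11 + 7)/(1*8 + 5) = 18/13.
Compare the errors: |x - 11/8| = |95*8 - 11*69|/(69*8) = 1/552, and |x - 18/13| = |95*13 - 18*69|/(69*13) = 7/897.
Cross-multiplying, 1*897 = 897 < 3864 = 7*552, so 1/552 is smaller: the convergent 11/8 is closer to x than 18/13.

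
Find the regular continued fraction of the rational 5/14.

[0; 2, 1, 4]

Run the Euclidean algorithm on 5 and 14; the successive quotients are the partial quotients a_0, a_1, ... (each step inverts the fractional part left over by the previous one):
  5 = 0*14 + 5, so a_0 = 0.
  14 = 2*5 + 4, so a_1 = 2.
  5 = 1*4 + 1, so a_2 = 1.
  4 = 4*1 + 0, so a_3 = 4.
The remainder reaches 0 after 4 divisions, so the expansion has 4 partial quotients, read off in order.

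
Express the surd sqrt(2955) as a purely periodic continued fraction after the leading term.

Write x_i = (sqrt(2955) + m_i)/d_i with (m_0, d_0) = (0, 1). a_0 = floor(sqrt(2955)) = 54, since 54^2 = 2916 <= 2955 < 3025 = 55^2.
Iterate m_{i+1} = d_i*a_i - m_i, d_{i+1} = (2955 - m_{i+1}^2)/d_i, a_{i+1} = floor((a_0 + m_{i+1})/d_{i+1}):
  m_1 = 1*54 - 0 = 54, d_1 = (2955 - 54^2)/1 = 39/1 = 39, a_1 = floor((54 + 54)/39) = 2.
  m_2 = 39*2 - 54 = 24, d_2 = (2955 - 24^2)/39 = 2379/39 = 61, a_2 = floor((54 + 24)/61) = 1.
  m_3 = 61*1 - 24 = 37, d_3 = (2955 - 37^2)/61 = 1586/61 = 26, a_3 = floor((54 + 37)/26) = 3.
  m_4 = 26*3 - 37 = 41, d_4 = (2955 - 41^2)/26 = 1274/26 = 49, a_4 = floor((54 + 41)/49) = 1.
  m_5 = 49*1 - 41 = 8, d_5 = (2955 - 8^2)/49 = 2891/49 = 59, a_5 = floor((54 + 8)/59) = 1.
  m_6 = 59*1 - 8 = 51, d_6 = (2955 - 51^2)/59 = 354/59 = 6, a_6 = floor((54 + 51)/6) = 17.
  m_7 = 6*17 - 51 = 51, d_7 = (2955 - 51^2)/6 = 354/6 = 59, a_7 = floor((54 + 51)/59) = 1.
  m_8 = 59*1 - 51 = 8, d_8 = (2955 - 8^2)/59 = 2891/59 = 49, a_8 = floor((54 + 8)/49) = 1.
  m_9 = 49*1 - 8 = 41, d_9 = (2955 - 41^2)/49 = 1274/49 = 26, a_9 = floor((54 + 41)/26) = 3.
  m_10 = 26*3 - 41 = 37, d_10 = (2955 - 37^2)/26 = 1586/26 = 61, a_10 = floor((54 + 37)/61) = 1.
  m_11 = 61*1 - 37 = 24, d_11 = (2955 - 24^2)/61 = 2379/61 = 39, a_11 = floor((54 + 24)/39) = 2.
  m_12 = 39*2 - 24 = 54, d_12 = (2955 - 54^2)/39 = 39/39 = 1, a_12 = floor((54 + 54)/1) = 108.
  m_13 = 1*108 - 54 = 54, d_13 = (2955 - 54^2)/1 = 39/1 = 39: (m_13, d_13) = (m_1, d_1) = (54, 39), so from here the quotients repeat a_1, ..., a_12; the period length is 12.
Hence the expansion of sqrt(2955) is a_0 = 54 followed by the repeating block 2, 1, 3, 1, 1, 17, 1, 1, 3, 1, 2, 108 (period 12).

[54; (2, 1, 3, 1, 1, 17, 1, 1, 3, 1, 2, 108)]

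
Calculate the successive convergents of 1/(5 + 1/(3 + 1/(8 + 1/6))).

0/1, 1/5, 3/16, 25/133, 153/814

Using the convergent recurrence p_i = a_i*p_{i-1} + p_{i-2}, q_i = a_i*q_{i-1} + q_{i-2} with p_{-2}=0, p_{-1}=1, q_{-2}=1, q_{-1}=0:
  i=0: a_0=0, p_0 = 0*1 + 0 = 0, q_0 = 0*0 + 1 = 1.
  i=1: a_1=5, p_1 = 5*0 + 1 = 1, q_1 = 5*1 + 0 = 5.
  i=2: a_2=3, p_2 = 3*1 + 0 = 3, q_2 = 3*5 + 1 = 16.
  i=3: a_3=8, p_3 = 8*3 + 1 = 25, q_3 = 8*16 + 5 = 133.
  i=4: a_4=6, p_4 = 6*25 + 3 = 153, q_4 = 6*133 + 16 = 814.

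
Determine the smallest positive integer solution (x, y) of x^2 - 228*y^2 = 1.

(x, y) = (151, 10)

First expand sqrt(228) as a continued fraction. With x_i = (sqrt(228) + m_i)/d_i and (m_0, d_0) = (0, 1): a_0 = floor(sqrt(228)) = 15, since 15^2 = 225 <= 228 < 256 = 16^2.
Iterate m_{i+1} = d_i*a_i - m_i, d_{i+1} = (228 - m_{i+1}^2)/d_i, a_{i+1} = floor((a_0 + m_{i+1})/d_{i+1}):
  m_1 = 1*15 - 0 = 15, d_1 = (228 - 15^2)/1 = 3/1 = 3, a_1 = floor((15 + 15)/3) = 10.
  m_2 = 3*10 - 15 = 15, d_2 = (228 - 15^2)/3 = 3/3 = 1, a_2 = floor((15 + 15)/1) = 30.
  m_3 = 1*30 - 15 = 15, d_3 = (228 - 15^2)/1 = 3/1 = 3: (m_3, d_3) = (m_1, d_1) = (15, 3), so from here the quotients repeat a_1, a_2; the period length is 2.
So sqrt(228) = [15; (10, 30)] with period length k = 2.
k is even, so the fundamental solution of x^2 - 228y^2 = 1 is (p_{k-1}, q_{k-1}) = (p_1, q_1); compute convergents through index 1.
Convergents (p_i = a_i*p_{i-1} + p_{i-2}, q_i = a_i*q_{i-1} + q_{i-2} with p_{-2}=0, p_{-1}=1, q_{-2}=1, q_{-1}=0):
  i=0: a_0=15, p_0 = 15*1 + 0 = 15, q_0 = 15*0 + 1 = 1.
  i=1: a_1=10, p_1 = 10*15 + 1 = 151, q_1 = 10*1 + 0 = 10.
Check: 151^2 - 228*10^2 = 22801 - 22800 = 1, so (x, y) = (151, 10) solves the equation, and by the theorem it is the least positive solution.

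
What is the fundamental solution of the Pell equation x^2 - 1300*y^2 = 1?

(x, y) = (649, 18)

First expand sqrt(1300) as a continued fraction. With x_i = (sqrt(1300) + m_i)/d_i and (m_0, d_0) = (0, 1): a_0 = floor(sqrt(1300)) = 36, since 36^2 = 1296 <= 1300 < 1369 = 37^2.
Iterate m_{i+1} = d_i*a_i - m_i, d_{i+1} = (1300 - m_{i+1}^2)/d_i, a_{i+1} = floor((a_0 + m_{i+1})/d_{i+1}):
  m_1 = 1*36 - 0 = 36, d_1 = (1300 - 36^2)/1 = 4/1 = 4, a_1 = floor((36 + 36)/4) = 18.
  m_2 = 4*18 - 36 = 36, d_2 = (1300 - 36^2)/4 = 4/4 = 1, a_2 = floor((36 + 36)/1) = 72.
  m_3 = 1*72 - 36 = 36, d_3 = (1300 - 36^2)/1 = 4/1 = 4: (m_3, d_3) = (m_1, d_1) = (36, 4), so from here the quotients repeat a_1, a_2; the period length is 2.
So sqrt(1300) = [36; (18, 72)] with period length k = 2.
k is even, so the fundamental solution of x^2 - 1300y^2 = 1 is (p_{k-1}, q_{k-1}) = (p_1, q_1); compute convergents through index 1.
Convergents (p_i = a_i*p_{i-1} + p_{i-2}, q_i = a_i*q_{i-1} + q_{i-2} with p_{-2}=0, p_{-1}=1, q_{-2}=1, q_{-1}=0):
  i=0: a_0=36, p_0 = 36*1 + 0 = 36, q_0 = 36*0 + 1 = 1.
  i=1: a_1=18, p_1 = 18*36 + 1 = 649, q_1 = 18*1 + 0 = 18.
Check: 649^2 - 1300*18^2 = 421201 - 421200 = 1, so (x, y) = (649, 18) solves the equation, and by the theorem it is the least positive solution.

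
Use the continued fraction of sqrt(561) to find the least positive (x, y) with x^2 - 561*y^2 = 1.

(x, y) = (522785, 22072)

First expand sqrt(561) as a continued fraction. With x_i = (sqrt(561) + m_i)/d_i and (m_0, d_0) = (0, 1): a_0 = floor(sqrt(561)) = 23, since 23^2 = 529 <= 561 < 576 = 24^2.
Iterate m_{i+1} = d_i*a_i - m_i, d_{i+1} = (561 - m_{i+1}^2)/d_i, a_{i+1} = floor((a_0 + m_{i+1})/d_{i+1}):
  m_1 = 1*23 - 0 = 23, d_1 = (561 - 23^2)/1 = 32/1 = 32, a_1 = floor((23 + 23)/32) = 1.
  m_2 = 32*1 - 23 = 9, d_2 = (561 - 9^2)/32 = 480/32 = 15, a_2 = floor((23 + 9)/15) = 2.
  m_3 = 15*2 - 9 = 21, d_3 = (561 - 21^2)/15 = 120/15 = 8, a_3 = floor((23 + 21)/8) = 5.
  m_4 = 8*5 - 21 = 19, d_4 = (561 - 19^2)/8 = 200/8 = 25, a_4 = floor((23 + 19)/25) = 1.
  m_5 = 25*1 - 19 = 6, d_5 = (561 - 6^2)/25 = 525/25 = 21, a_5 = floor((23 + 6)/21) = 1.
  m_6 = 21*1 - 6 = 15, d_6 = (561 - 15^2)/21 = 336/21 = 16, a_6 = floor((23 + 15)/16) = 2.
  m_7 = 16*2 - 15 = 17, d_7 = (561 - 17^2)/16 = 272/16 = 17, a_7 = floor((23 + 17)/17) = 2.
  m_8 = 17*2 - 17 = 17, d_8 = (561 - 17^2)/17 = 272/17 = 16, a_8 = floor((23 + 17)/16) = 2.
  m_9 = 16*2 - 17 = 15, d_9 = (561 - 15^2)/16 = 336/16 = 21, a_9 = floor((23 + 15)/21) = 1.
  m_10 = 21*1 - 15 = 6, d_10 = (561 - 6^2)/21 = 525/21 = 25, a_10 = floor((23 + 6)/25) = 1.
  m_11 = 25*1 - 6 = 19, d_11 = (561 - 19^2)/25 = 200/25 = 8, a_11 = floor((23 + 19)/8) = 5.
  m_12 = 8*5 - 19 = 21, d_12 = (561 - 21^2)/8 = 120/8 = 15, a_12 = floor((23 + 21)/15) = 2.
  m_13 = 15*2 - 21 = 9, d_13 = (561 - 9^2)/15 = 480/15 = 32, a_13 = floor((23 + 9)/32) = 1.
  m_14 = 32*1 - 9 = 23, d_14 = (561 - 23^2)/32 = 32/32 = 1, a_14 = floor((23 + 23)/1) = 46.
  m_15 = 1*46 - 23 = 23, d_15 = (561 - 23^2)/1 = 32/1 = 32: (m_15, d_15) = (m_1, d_1) = (23, 32), so from here the quotients repeat a_1, ..., a_14; the period length is 14.
So sqrt(561) = [23; (1, 2, 5, 1, 1, 2, 2, 2, 1, 1, 5, 2, 1, 46)] with period length k = 14.
k is even, so the fundamental solution of x^2 - 561y^2 = 1 is (p_{k-1}, q_{k-1}) = (p_13, q_13); compute convergents through index 13.
Convergents (p_i = a_i*p_{i-1} + p_{i-2}, q_i = a_i*q_{i-1} + q_{i-2} with p_{-2}=0, p_{-1}=1, q_{-2}=1, q_{-1}=0):
  i=0: a_0=23, p_0 = 23*1 + 0 = 23, q_0 = 23*0 + 1 = 1.
  i=1: a_1=1, p_1 = 1*23 + 1 = 24, q_1 = 1*1 + 0 = 1.
  i=2: a_2=2, p_2 = 2*24 + 23 = 71, q_2 = 2*1 + 1 = 3.
  i=3: a_3=5, p_3 = 5*71 + 24 = 379, q_3 = 5*3 + 1 = 16.
  i=4: a_4=1, p_4 = 1*379 + 71 = 450, q_4 = 1*16 + 3 = 19.
  i=5: a_5=1, p_5 = 1*450 + 379 = 829, q_5 = 1*19 + 16 = 35.
  i=6: a_6=2, p_6 = 2*829 + 450 = 2108, q_6 = 2*35 + 19 = 89.
  i=7: a_7=2, p_7 = 2*2108 + 829 = 5045, q_7 = 2*89 + 35 = 213.
  i=8: a_8=2, p_8 = 2*5045 + 2108 = 12198, q_8 = 2*213 + 89 = 515.
  i=9: a_9=1, p_9 = 1*12198 + 5045 = 17243, q_9 = 1*515 + 213 = 728.
  i=10: a_10=1, p_10 = 1*17243 + 12198 = 29441, q_10 = 1*728 + 515 = 1243.
  i=11: a_11=5, p_11 = 5*29441 + 17243 = 164448, q_11 = 5*1243 + 728 = 6943.
  i=12: a_12=2, p_12 = 2*164448 + 29441 = 358337, q_12 = 2*6943 + 1243 = 15129.
  i=13: a_13=1, p_13 = 1*358337 + 164448 = 522785, q_13 = 1*15129 + 6943 = 22072.
Check: 522785^2 - 561*22072^2 = 273304156225 - 273304156224 = 1, so (x, y) = (522785, 22072) solves the equation, and by the theorem it is the least positive solution.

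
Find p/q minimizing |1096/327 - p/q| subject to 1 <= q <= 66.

Expand x = 1096/327 as a continued fraction with the Euclidean algorithm:
  1096 = 3*327 + 115, so a_0 = 3.
  327 = 2*115 + 97, so a_1 = 2.
  115 = 1*97 + 18, so a_2 = 1.
  97 = 5*18 + 7, so a_3 = 5.
  18 = 2*7 + 4, so a_4 = 2.
  7 = 1*4 + 3, so a_5 = 1.
  4 = 1*3 + 1, so a_6 = 1.
  3 = 3*1 + 0, so a_7 = 3.
so x = [3; 2, 1, 5, 2, 1, 1, 3].
Convergents (p_i = a_i*p_{i-1} + p_{i-2}, q_i = a_i*q_{i-1} + q_{i-2} with p_{-2}=0, p_{-1}=1, q_{-2}=1, q_{-1}=0), until the denominator exceeds 66:
  i=0: a_0=3, p_0 = 3*1 + 0 = 3, q_0 = 3*0 + 1 = 1.
  i=1: a_1=2, p_1 = 2*3 + 1 = 7, q_1 = 2*1 + 0 = 2.
  i=2: a_2=1, p_2 = 1*7 + 3 = 10, q_2 = 1*2 + 1 = 3.
  i=3: a_3=5, p_3 = 5*10 + 7 = 57, q_3 = 5*3 + 2 = 17.
  i=4: a_4=2, p_4 = 2*57 + 10 = 124, q_4 = 2*17 + 3 = 37.
  i=5: a_5=1, p_5 = 1*124 + 57 = 181, q_5 = 1*37 + 17 = 54.
  i=6: a_6=1, p_6 = 1*181 + 124 = 305, q_6 = 1*54 + 37 = 91.
q_6 = 91 > 66, so the last convergent with denominator <= 66 is p_5/q_5 = 181/54.
The closest fraction with denominator <= 66 is either p_5/q_5 or the intermediate fraction (k*p_5 + p_4)/(k*q_5 + q_4) with the largest k >= 1 whose denominator stays <= 66; these approach x as k grows, and every other convergent or intermediate fraction in range is farther away.
Largest k: floor((66 - q_4)/q_5) = floor((66 - 37)/54) = 0.
Since k = 0, no intermediate fraction beyond p_5/q_5 has denominator <= 66, so the convergent 181/54 is the closest (its error is |1096*54 - 181*327|/(327*54) = 3/17658).

181/54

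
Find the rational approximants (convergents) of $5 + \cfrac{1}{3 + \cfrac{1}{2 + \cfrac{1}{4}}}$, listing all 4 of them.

Using the convergent recurrence p_i = a_i*p_{i-1} + p_{i-2}, q_i = a_i*q_{i-1} + q_{i-2} with p_{-2}=0, p_{-1}=1, q_{-2}=1, q_{-1}=0:
  i=0: a_0=5, p_0 = 5*1 + 0 = 5, q_0 = 5*0 + 1 = 1.
  i=1: a_1=3, p_1 = 3*5 + 1 = 16, q_1 = 3*1 + 0 = 3.
  i=2: a_2=2, p_2 = 2*16 + 5 = 37, q_2 = 2*3 + 1 = 7.
  i=3: a_3=4, p_3 = 4*37 + 16 = 164, q_3 = 4*7 + 3 = 31.

5/1, 16/3, 37/7, 164/31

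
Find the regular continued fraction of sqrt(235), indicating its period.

[15; (3, 30)]

Write x_i = (sqrt(235) + m_i)/d_i with (m_0, d_0) = (0, 1). a_0 = floor(sqrt(235)) = 15, since 15^2 = 225 <= 235 < 256 = 16^2.
Iterate m_{i+1} = d_i*a_i - m_i, d_{i+1} = (235 - m_{i+1}^2)/d_i, a_{i+1} = floor((a_0 + m_{i+1})/d_{i+1}):
  m_1 = 1*15 - 0 = 15, d_1 = (235 - 15^2)/1 = 10/1 = 10, a_1 = floor((15 + 15)/10) = 3.
  m_2 = 10*3 - 15 = 15, d_2 = (235 - 15^2)/10 = 10/10 = 1, a_2 = floor((15 + 15)/1) = 30.
  m_3 = 1*30 - 15 = 15, d_3 = (235 - 15^2)/1 = 10/1 = 10: (m_3, d_3) = (m_1, d_1) = (15, 10), so from here the quotients repeat a_1, a_2; the period length is 2.
Hence the expansion of sqrt(235) is a_0 = 15 followed by the repeating block 3, 30 (period 2).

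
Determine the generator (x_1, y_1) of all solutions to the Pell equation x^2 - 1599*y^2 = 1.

First expand sqrt(1599) as a continued fraction. With x_i = (sqrt(1599) + m_i)/d_i and (m_0, d_0) = (0, 1): a_0 = floor(sqrt(1599)) = 39, since 39^2 = 1521 <= 1599 < 1600 = 40^2.
Iterate m_{i+1} = d_i*a_i - m_i, d_{i+1} = (1599 - m_{i+1}^2)/d_i, a_{i+1} = floor((a_0 + m_{i+1})/d_{i+1}):
  m_1 = 1*39 - 0 = 39, d_1 = (1599 - 39^2)/1 = 78/1 = 78, a_1 = floor((39 + 39)/78) = 1.
  m_2 = 78*1 - 39 = 39, d_2 = (1599 - 39^2)/78 = 78/78 = 1, a_2 = floor((39 + 39)/1) = 78.
  m_3 = 1*78 - 39 = 39, d_3 = (1599 - 39^2)/1 = 78/1 = 78: (m_3, d_3) = (m_1, d_1) = (39, 78), so from here the quotients repeat a_1, a_2; the period length is 2.
So sqrt(1599) = [39; (1, 78)] with period length k = 2.
k is even, so the fundamental solution of x^2 - 1599y^2 = 1 is (p_{k-1}, q_{k-1}) = (p_1, q_1); compute convergents through index 1.
Convergents (p_i = a_i*p_{i-1} + p_{i-2}, q_i = a_i*q_{i-1} + q_{i-2} with p_{-2}=0, p_{-1}=1, q_{-2}=1, q_{-1}=0):
  i=0: a_0=39, p_0 = 39*1 + 0 = 39, q_0 = 39*0 + 1 = 1.
  i=1: a_1=1, p_1 = 1*39 + 1 = 40, q_1 = 1*1 + 0 = 1.
Check: 40^2 - 1599*1^2 = 1600 - 1599 = 1, so (x, y) = (40, 1) solves the equation, and by the theorem it is the least positive solution.

(x, y) = (40, 1)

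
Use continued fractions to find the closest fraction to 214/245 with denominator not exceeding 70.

Expand x = 214/245 as a continued fraction with the Euclidean algorithm:
  214 = 0*245 + 214, so a_0 = 0.
  245 = 1*214 + 31, so a_1 = 1.
  214 = 6*31 + 28, so a_2 = 6.
  31 = 1*28 + 3, so a_3 = 1.
  28 = 9*3 + 1, so a_4 = 9.
  3 = 3*1 + 0, so a_5 = 3.
so x = [0; 1, 6, 1, 9, 3].
Convergents (p_i = a_i*p_{i-1} + p_{i-2}, q_i = a_i*q_{i-1} + q_{i-2} with p_{-2}=0, p_{-1}=1, q_{-2}=1, q_{-1}=0), until the denominator exceeds 70:
  i=0: a_0=0, p_0 = 0*1 + 0 = 0, q_0 = 0*0 + 1 = 1.
  i=1: a_1=1, p_1 = 1*0 + 1 = 1, q_1 = 1*1 + 0 = 1.
  i=2: a_2=6, p_2 = 6*1 + 0 = 6, q_2 = 6*1 + 1 = 7.
  i=3: a_3=1, p_3 = 1*6 + 1 = 7, q_3 = 1*7 + 1 = 8.
  i=4: a_4=9, p_4 = 9*7 + 6 = 69, q_4 = 9*8 + 7 = 79.
q_4 = 79 > 70, so the last convergent with denominator <= 70 is p_3/q_3 = 7/8.
The closest fraction with denominator <= 70 is either p_3/q_3 or the intermediate fraction (k*p_3 + p_2)/(k*q_3 + q_2) with the largest k >= 1 whose denominator stays <= 70; these approach x as k grows, and every other convergent or intermediate fraction in range is farther away.
Largest k: floor((70 - q_2)/q_3) = floor((70 - 7)/8) = 7.
That gives (7*7 + 6)/(7*8 + 7) = 55/63.
Compare the errors: |x - 7/8| = |214*8 - 7*245|/(245*8) = 3/1960, and |x - 55/63| = |214*63 - 55*245|/(245*63) = 7/15435.
Cross-multiplying, 7*1960 = 13720 < 46305 = 3*15435, so 7/15435 is smaller: the intermediate fraction 55/63 is closer to x than 7/8.

55/63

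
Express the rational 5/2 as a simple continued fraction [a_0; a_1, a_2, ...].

Run the Euclidean algorithm on 5 and 2; the successive quotients are the partial quotients a_0, a_1, ... (each step inverts the fractional part left over by the previous one):
  5 = 2*2 + 1, so a_0 = 2.
  2 = 2*1 + 0, so a_1 = 2.
The remainder reaches 0 after 2 divisions, so the expansion has 2 partial quotients, read off in order.

[2; 2]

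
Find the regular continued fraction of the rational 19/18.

[1; 18]

Run the Euclidean algorithm on 19 and 18; the successive quotients are the partial quotients a_0, a_1, ... (each step inverts the fractional part left over by the previous one):
  19 = 1*18 + 1, so a_0 = 1.
  18 = 18*1 + 0, so a_1 = 18.
The remainder reaches 0 after 2 divisions, so the expansion has 2 partial quotients, read off in order.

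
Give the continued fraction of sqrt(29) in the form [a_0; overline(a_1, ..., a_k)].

Write x_i = (sqrt(29) + m_i)/d_i with (m_0, d_0) = (0, 1). a_0 = floor(sqrt(29)) = 5, since 5^2 = 25 <= 29 < 36 = 6^2.
Iterate m_{i+1} = d_i*a_i - m_i, d_{i+1} = (29 - m_{i+1}^2)/d_i, a_{i+1} = floor((a_0 + m_{i+1})/d_{i+1}):
  m_1 = 1*5 - 0 = 5, d_1 = (29 - 5^2)/1 = 4/1 = 4, a_1 = floor((5 + 5)/4) = 2.
  m_2 = 4*2 - 5 = 3, d_2 = (29 - 3^2)/4 = 20/4 = 5, a_2 = floor((5 + 3)/5) = 1.
  m_3 = 5*1 - 3 = 2, d_3 = (29 - 2^2)/5 = 25/5 = 5, a_3 = floor((5 + 2)/5) = 1.
  m_4 = 5*1 - 2 = 3, d_4 = (29 - 3^2)/5 = 20/5 = 4, a_4 = floor((5 + 3)/4) = 2.
  m_5 = 4*2 - 3 = 5, d_5 = (29 - 5^2)/4 = 4/4 = 1, a_5 = floor((5 + 5)/1) = 10.
  m_6 = 1*10 - 5 = 5, d_6 = (29 - 5^2)/1 = 4/1 = 4: (m_6, d_6) = (m_1, d_1) = (5, 4), so from here the quotients repeat a_1, ..., a_5; the period length is 5.
Hence the expansion of sqrt(29) is a_0 = 5 followed by the repeating block 2, 1, 1, 2, 10 (period 5).

[5; overline(2, 1, 1, 2, 10)]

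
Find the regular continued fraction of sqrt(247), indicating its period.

Write x_i = (sqrt(247) + m_i)/d_i with (m_0, d_0) = (0, 1). a_0 = floor(sqrt(247)) = 15, since 15^2 = 225 <= 247 < 256 = 16^2.
Iterate m_{i+1} = d_i*a_i - m_i, d_{i+1} = (247 - m_{i+1}^2)/d_i, a_{i+1} = floor((a_0 + m_{i+1})/d_{i+1}):
  m_1 = 1*15 - 0 = 15, d_1 = (247 - 15^2)/1 = 22/1 = 22, a_1 = floor((15 + 15)/22) = 1.
  m_2 = 22*1 - 15 = 7, d_2 = (247 - 7^2)/22 = 198/22 = 9, a_2 = floor((15 + 7)/9) = 2.
  m_3 = 9*2 - 7 = 11, d_3 = (247 - 11^2)/9 = 126/9 = 14, a_3 = floor((15 + 11)/14) = 1.
  m_4 = 14*1 - 11 = 3, d_4 = (247 - 3^2)/14 = 238/14 = 17, a_4 = floor((15 + 3)/17) = 1.
  m_5 = 17*1 - 3 = 14, d_5 = (247 - 14^2)/17 = 51/17 = 3, a_5 = floor((15 + 14)/3) = 9.
  m_6 = 3*9 - 14 = 13, d_6 = (247 - 13^2)/3 = 78/3 = 26, a_6 = floor((15 + 13)/26) = 1.
  m_7 = 26*1 - 13 = 13, d_7 = (247 - 13^2)/26 = 78/26 = 3, a_7 = floor((15 + 13)/3) = 9.
  m_8 = 3*9 - 13 = 14, d_8 = (247 - 14^2)/3 = 51/3 = 17, a_8 = floor((15 + 14)/17) = 1.
  m_9 = 17*1 - 14 = 3, d_9 = (247 - 3^2)/17 = 238/17 = 14, a_9 = floor((15 + 3)/14) = 1.
  m_10 = 14*1 - 3 = 11, d_10 = (247 - 11^2)/14 = 126/14 = 9, a_10 = floor((15 + 11)/9) = 2.
  m_11 = 9*2 - 11 = 7, d_11 = (247 - 7^2)/9 = 198/9 = 22, a_11 = floor((15 + 7)/22) = 1.
  m_12 = 22*1 - 7 = 15, d_12 = (247 - 15^2)/22 = 22/22 = 1, a_12 = floor((15 + 15)/1) = 30.
  m_13 = 1*30 - 15 = 15, d_13 = (247 - 15^2)/1 = 22/1 = 22: (m_13, d_13) = (m_1, d_1) = (15, 22), so from here the quotients repeat a_1, ..., a_12; the period length is 12.
Hence the expansion of sqrt(247) is a_0 = 15 followed by the repeating block 1, 2, 1, 1, 9, 1, 9, 1, 1, 2, 1, 30 (period 12).

[15; (1, 2, 1, 1, 9, 1, 9, 1, 1, 2, 1, 30)]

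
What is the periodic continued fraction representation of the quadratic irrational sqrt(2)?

Write x_i = (sqrt(2) + m_i)/d_i with (m_0, d_0) = (0, 1). a_0 = floor(sqrt(2)) = 1, since 1^2 = 1 <= 2 < 4 = 2^2.
Iterate m_{i+1} = d_i*a_i - m_i, d_{i+1} = (2 - m_{i+1}^2)/d_i, a_{i+1} = floor((a_0 + m_{i+1})/d_{i+1}):
  m_1 = 1*1 - 0 = 1, d_1 = (2 - 1^2)/1 = 1/1 = 1, a_1 = floor((1 + 1)/1) = 2.
  m_2 = 1*2 - 1 = 1, d_2 = (2 - 1^2)/1 = 1/1 = 1: (m_2, d_2) = (m_1, d_1) = (1, 1), so from here the quotient a_1 repeats; the period length is 1.
Hence the expansion of sqrt(2) is a_0 = 1 followed by the repeating block 2 (period 1).

[1; (2)]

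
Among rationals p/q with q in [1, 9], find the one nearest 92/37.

5/2

Expand x = 92/37 as a continued fraction with the Euclidean algorithm:
  92 = 2*37 + 18, so a_0 = 2.
  37 = 2*18 + 1, so a_1 = 2.
  18 = 18*1 + 0, so a_2 = 18.
so x = [2; 2, 18].
Convergents (p_i = a_i*p_{i-1} + p_{i-2}, q_i = a_i*q_{i-1} + q_{i-2} with p_{-2}=0, p_{-1}=1, q_{-2}=1, q_{-1}=0), until the denominator exceeds 9:
  i=0: a_0=2, p_0 = 2*1 + 0 = 2, q_0 = 2*0 + 1 = 1.
  i=1: a_1=2, p_1 = 2*2 + 1 = 5, q_1 = 2*1 + 0 = 2.
  i=2: a_2=18, p_2 = 18*5 + 2 = 92, q_2 = 18*2 + 1 = 37.
q_2 = 37 > 9, so the last convergent with denominator <= 9 is p_1/q_1 = 5/2.
The closest fraction with denominator <= 9 is either p_1/q_1 or the intermediate fraction (k*p_1 + p_0)/(k*q_1 + q_0) with the largest k >= 1 whose denominator stays <= 9; these approach x as k grows, and every other convergent or intermediate fraction in range is farther away.
Largest k: floor((9 - q_0)/q_1) = floor((9 - 1)/2) = 4.
That gives (4*5 + 2)/(4*2 + 1) = 22/9.
Compare the errors: |x - 5/2| = |92*2 - 5*37|/(37*2) = 1/74, and |x - 22/9| = |92*9 - 22*37|/(37*9) = 14/333.
Cross-multiplying, 1*333 = 333 < 1036 = 14*74, so 1/74 is smaller: the convergent 5/2 is closer to x than 22/9.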